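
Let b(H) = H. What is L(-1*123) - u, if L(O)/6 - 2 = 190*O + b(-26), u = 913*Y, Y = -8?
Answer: -133060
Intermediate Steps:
u = -7304 (u = 913*(-8) = -7304)
L(O) = -144 + 1140*O (L(O) = 12 + 6*(190*O - 26) = 12 + 6*(-26 + 190*O) = 12 + (-156 + 1140*O) = -144 + 1140*O)
L(-1*123) - u = (-144 + 1140*(-1*123)) - 1*(-7304) = (-144 + 1140*(-123)) + 7304 = (-144 - 140220) + 7304 = -140364 + 7304 = -133060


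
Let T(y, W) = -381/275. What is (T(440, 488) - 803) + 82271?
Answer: 22403319/275 ≈ 81467.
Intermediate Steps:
T(y, W) = -381/275 (T(y, W) = -381*1/275 = -381/275)
(T(440, 488) - 803) + 82271 = (-381/275 - 803) + 82271 = -221206/275 + 82271 = 22403319/275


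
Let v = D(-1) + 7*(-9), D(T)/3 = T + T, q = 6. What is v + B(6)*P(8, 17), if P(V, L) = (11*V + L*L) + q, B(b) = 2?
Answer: 697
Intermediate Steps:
P(V, L) = 6 + L**2 + 11*V (P(V, L) = (11*V + L*L) + 6 = (11*V + L**2) + 6 = (L**2 + 11*V) + 6 = 6 + L**2 + 11*V)
D(T) = 6*T (D(T) = 3*(T + T) = 3*(2*T) = 6*T)
v = -69 (v = 6*(-1) + 7*(-9) = -6 - 63 = -69)
v + B(6)*P(8, 17) = -69 + 2*(6 + 17**2 + 11*8) = -69 + 2*(6 + 289 + 88) = -69 + 2*383 = -69 + 766 = 697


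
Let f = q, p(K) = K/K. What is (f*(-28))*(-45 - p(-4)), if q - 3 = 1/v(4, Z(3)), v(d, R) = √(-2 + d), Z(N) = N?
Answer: 3864 + 644*√2 ≈ 4774.8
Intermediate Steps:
p(K) = 1
q = 3 + √2/2 (q = 3 + 1/(√(-2 + 4)) = 3 + 1/(√2) = 3 + √2/2 ≈ 3.7071)
f = 3 + √2/2 ≈ 3.7071
(f*(-28))*(-45 - p(-4)) = ((3 + √2/2)*(-28))*(-45 - 1*1) = (-84 - 14*√2)*(-45 - 1) = (-84 - 14*√2)*(-46) = 3864 + 644*√2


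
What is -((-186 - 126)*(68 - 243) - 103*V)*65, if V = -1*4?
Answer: -3575780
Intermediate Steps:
V = -4
-((-186 - 126)*(68 - 243) - 103*V)*65 = -((-186 - 126)*(68 - 243) - 103*(-4))*65 = -(-312*(-175) + 412)*65 = -(54600 + 412)*65 = -55012*65 = -1*3575780 = -3575780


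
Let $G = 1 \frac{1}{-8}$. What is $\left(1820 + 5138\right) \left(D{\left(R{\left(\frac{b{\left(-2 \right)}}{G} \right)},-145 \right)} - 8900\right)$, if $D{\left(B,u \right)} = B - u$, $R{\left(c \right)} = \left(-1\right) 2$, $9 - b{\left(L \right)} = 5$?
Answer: $-60931206$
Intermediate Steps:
$b{\left(L \right)} = 4$ ($b{\left(L \right)} = 9 - 5 = 4$)
$G = - \frac{1}{8}$ ($G = 1 \left(- \frac{1}{8}\right) = - \frac{1}{8} \approx -0.125$)
$R{\left(c \right)} = -2$
$\left(1820 + 5138\right) \left(D{\left(R{\left(\frac{b{\left(-2 \right)}}{G} \right)},-145 \right)} - 8900\right) = \left(1820 + 5138\right) \left(\left(-2 - -145\right) - 8900\right) = 6958 \left(\left(-2 + 145\right) - 8900\right) = 6958 \left(143 - 8900\right) = 6958 \left(-8757\right) = -60931206$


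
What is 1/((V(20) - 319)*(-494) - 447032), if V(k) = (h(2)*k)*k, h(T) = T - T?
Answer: -1/289446 ≈ -3.4549e-6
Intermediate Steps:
h(T) = 0
V(k) = 0 (V(k) = (0*k)*k = 0*k = 0)
1/((V(20) - 319)*(-494) - 447032) = 1/((0 - 319)*(-494) - 447032) = 1/(-319*(-494) - 447032) = 1/(157586 - 447032) = 1/(-289446) = -1/289446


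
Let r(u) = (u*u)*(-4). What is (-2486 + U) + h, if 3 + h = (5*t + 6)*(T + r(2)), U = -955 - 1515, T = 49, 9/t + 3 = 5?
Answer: -8037/2 ≈ -4018.5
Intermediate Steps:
t = 9/2 (t = 9/(-3 + 5) = 9/2 ≈ 4.5000)
r(u) = -4*u**2 (r(u) = u**2*(-4) = -4*u**2)
U = -2470
h = 1875/2 (h = -3 + (5*(9/2) + 6)*(49 - 4*2**2) = -3 + (45/2 + 6)*(49 - 4*4) = -3 + 57*(49 - 16)/2 = -3 + (57/2)*33 = -3 + 1881/2 = 1875/2 ≈ 937.50)
(-2486 + U) + h = (-2486 - 2470) + 1875/2 = -4956 + 1875/2 = -8037/2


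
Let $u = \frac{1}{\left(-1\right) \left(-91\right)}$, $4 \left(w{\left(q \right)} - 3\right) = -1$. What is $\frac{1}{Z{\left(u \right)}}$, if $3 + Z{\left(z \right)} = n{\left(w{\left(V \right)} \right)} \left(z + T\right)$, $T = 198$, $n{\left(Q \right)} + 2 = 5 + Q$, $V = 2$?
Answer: $\frac{364}{413345} \approx 0.00088062$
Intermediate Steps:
$w{\left(q \right)} = \frac{11}{4}$ ($w{\left(q \right)} = 3 + \frac{1}{4} \left(-1\right) = 3 - \frac{1}{4} = \frac{11}{4}$)
$n{\left(Q \right)} = 3 + Q$ ($n{\left(Q \right)} = -2 + \left(5 + Q\right) = 3 + Q$)
$u = \frac{1}{91} \approx 0.010989$
$Z{\left(z \right)} = \frac{2271}{2} + \frac{23 z}{4}$ ($Z{\left(z \right)} = -3 + \left(3 + \frac{11}{4}\right) \left(z + 198\right) = -3 + \frac{23 \left(198 + z\right)}{4} = -3 + \left(\frac{2277}{2} + \frac{23 z}{4}\right) = \frac{2271}{2} + \frac{23 z}{4}$)
$\frac{1}{Z{\left(u \right)}} = \frac{1}{\frac{2271}{2} + \frac{23}{4} \cdot \frac{1}{91}} = \frac{1}{\frac{2271}{2} + \frac{23}{364}} = \frac{1}{\frac{413345}{364}} = \frac{364}{413345}$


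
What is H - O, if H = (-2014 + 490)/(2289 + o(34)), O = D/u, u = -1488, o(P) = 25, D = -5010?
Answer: -1155071/286936 ≈ -4.0255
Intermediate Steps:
O = 835/248 (O = -5010/(-1488) = -5010*(-1/1488) = 835/248 ≈ 3.3669)
H = -762/1157 (H = (-2014 + 490)/(2289 + 25) = -1524/2314 = -1524*1/2314 = -762/1157 ≈ -0.65860)
H - O = -762/1157 - 1*835/248 = -762/1157 - 835/248 = -1155071/286936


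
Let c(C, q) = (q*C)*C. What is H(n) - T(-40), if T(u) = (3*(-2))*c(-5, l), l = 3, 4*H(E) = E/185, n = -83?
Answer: 332917/740 ≈ 449.89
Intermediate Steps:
H(E) = E/740 (H(E) = (E/185)/4 = E/740)
c(C, q) = q*C² (c(C, q) = (C*q)*C = q*C²)
T(u) = -450 (T(u) = (3*(-2))*(3*(-5)²) = -18*25 = -6*75 = -450)
H(n) - T(-40) = (1/740)*(-83) - 1*(-450) = -83/740 + 450 = 332917/740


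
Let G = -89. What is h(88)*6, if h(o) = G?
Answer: -534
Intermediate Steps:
h(o) = -89
h(88)*6 = -89*6 = -534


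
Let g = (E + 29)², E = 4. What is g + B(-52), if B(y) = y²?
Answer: 3793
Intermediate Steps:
g = 1089 (g = (4 + 29)² = 33² = 1089)
g + B(-52) = 1089 + (-52)² = 1089 + 2704 = 3793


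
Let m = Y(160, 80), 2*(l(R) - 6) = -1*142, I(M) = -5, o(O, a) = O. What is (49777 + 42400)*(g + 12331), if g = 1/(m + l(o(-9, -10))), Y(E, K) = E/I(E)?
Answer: 110253462762/97 ≈ 1.1366e+9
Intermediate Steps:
Y(E, K) = -E/5 (Y(E, K) = E/(-5) = E*(-1/5) = -E/5)
l(R) = -65 (l(R) = 6 + (-1*142)/2 = 6 + (1/2)*(-142) = 6 - 71 = -65)
m = -32 (m = -1/5*160 = -32)
g = -1/97 (g = 1/(-32 - 65) = 1/(-97) = -1/97 ≈ -0.010309)
(49777 + 42400)*(g + 12331) = (49777 + 42400)*(-1/97 + 12331) = 92177*(1196106/97) = 110253462762/97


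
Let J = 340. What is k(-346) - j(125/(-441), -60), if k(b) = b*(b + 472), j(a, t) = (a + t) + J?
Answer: -19349191/441 ≈ -43876.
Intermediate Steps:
j(a, t) = 340 + a + t (j(a, t) = (a + t) + 340 = 340 + a + t)
k(b) = b*(472 + b)
k(-346) - j(125/(-441), -60) = -346*(472 - 346) - (340 + 125/(-441) - 60) = -346*126 - (340 + 125*(-1/441) - 60) = -43596 - (340 - 125/441 - 60) = -43596 - 1*123355/441 = -43596 - 123355/441 = -19349191/441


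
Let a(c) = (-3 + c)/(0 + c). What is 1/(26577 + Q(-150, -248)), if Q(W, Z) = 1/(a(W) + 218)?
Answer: 10951/291044777 ≈ 3.7627e-5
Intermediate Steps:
a(c) = (-3 + c)/c
Q(W, Z) = 1/(218 + (-3 + W)/W) (Q(W, Z) = 1/((-3 + W)/W + 218) = 1/(218 + (-3 + W)/W))
1/(26577 + Q(-150, -248)) = 1/(26577 + (⅓)*(-150)/(-1 + 73*(-150))) = 1/(26577 + (⅓)*(-150)/(-1 - 10950)) = 1/(26577 + (⅓)*(-150)/(-10951)) = 1/(26577 + (⅓)*(-150)*(-1/10951)) = 1/(26577 + 50/10951) = 1/(291044777/10951) = 10951/291044777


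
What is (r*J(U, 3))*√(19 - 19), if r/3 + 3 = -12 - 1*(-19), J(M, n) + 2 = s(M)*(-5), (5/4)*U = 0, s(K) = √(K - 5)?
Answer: 0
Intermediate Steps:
s(K) = √(-5 + K)
U = 0 (U = (⅘)*0 = 0)
J(M, n) = -2 - 5*√(-5 + M) (J(M, n) = -2 + √(-5 + M)*(-5) = -2 - 5*√(-5 + M))
r = 12 (r = -9 + 3*(-12 - 1*(-19)) = -9 + 3*(-12 + 19) = -9 + 3*7 = -9 + 21 = 12)
(r*J(U, 3))*√(19 - 19) = (12*(-2 - 5*√(-5 + 0)))*√(19 - 19) = (12*(-2 - 5*I*√5))*√0 = (12*(-2 - 5*I*√5))*0 = (-24 - 60*I*√5)*0 = 0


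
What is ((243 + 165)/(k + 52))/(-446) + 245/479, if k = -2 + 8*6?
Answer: 2628257/5234033 ≈ 0.50215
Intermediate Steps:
k = 46 (k = -2 + 48 = 46)
((243 + 165)/(k + 52))/(-446) + 245/479 = ((243 + 165)/(46 + 52))/(-446) + 245/479 = (408/98)*(-1/446) + 245*(1/479) = (408*(1/98))*(-1/446) + 245/479 = (204/49)*(-1/446) + 245/479 = -102/10927 + 245/479 = 2628257/5234033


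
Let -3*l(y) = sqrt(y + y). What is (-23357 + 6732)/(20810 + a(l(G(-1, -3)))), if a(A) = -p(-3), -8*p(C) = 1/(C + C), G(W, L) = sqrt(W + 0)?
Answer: -114000/142697 ≈ -0.79890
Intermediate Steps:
G(W, L) = sqrt(W)
p(C) = -1/(16*C) (p(C) = -1/(8*(C + C)) = -1/(2*C)/8 = -1/(16*C))
l(y) = -sqrt(2)*sqrt(y)/3 (l(y) = -sqrt(y + y)/3 = -sqrt(2)*sqrt(y)/3)
a(A) = -1/48 (a(A) = -(-1)/(16*(-3)) = -(-1)*(-1)/(16*3) = -1*1/48 = -1/48)
(-23357 + 6732)/(20810 + a(l(G(-1, -3)))) = (-23357 + 6732)/(20810 - 1/48) = -16625/998879/48 = -16625*48/998879 = -114000/142697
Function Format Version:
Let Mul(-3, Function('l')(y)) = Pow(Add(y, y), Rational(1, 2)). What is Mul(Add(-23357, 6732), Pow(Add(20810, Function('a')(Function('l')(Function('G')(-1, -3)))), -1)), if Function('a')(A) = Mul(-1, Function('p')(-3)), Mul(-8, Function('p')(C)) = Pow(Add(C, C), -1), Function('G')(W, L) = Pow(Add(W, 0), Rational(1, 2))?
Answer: Rational(-114000, 142697) ≈ -0.79890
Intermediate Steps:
Function('G')(W, L) = Pow(W, Rational(1, 2))
Function('p')(C) = Mul(Rational(-1, 16), Pow(C, -1)) (Function('p')(C) = Mul(Rational(-1, 8), Pow(Add(C, C), -1)) = Mul(Rational(-1, 8), Pow(Mul(2, C), -1)) = Mul(Rational(-1, 8), Mul(Rational(1, 2), Pow(C, -1))) = Mul(Rational(-1, 16), Pow(C, -1)))
Function('l')(y) = Mul(Rational(-1, 3), Pow(2, Rational(1, 2)), Pow(y, Rational(1, 2))) (Function('l')(y) = Mul(Rational(-1, 3), Pow(Add(y, y), Rational(1, 2))) = Mul(Rational(-1, 3), Pow(Mul(2, y), Rational(1, 2))) = Mul(Rational(-1, 3), Mul(Pow(2, Rational(1, 2)), Pow(y, Rational(1, 2)))) = Mul(Rational(-1, 3), Pow(2, Rational(1, 2)), Pow(y, Rational(1, 2))))
Function('a')(A) = Rational(-1, 48) (Function('a')(A) = Mul(-1, Mul(Rational(-1, 16), Pow(-3, -1))) = Mul(-1, Mul(Rational(-1, 16), Rational(-1, 3))) = Mul(-1, Rational(1, 48)) = Rational(-1, 48))
Mul(Add(-23357, 6732), Pow(Add(20810, Function('a')(Function('l')(Function('G')(-1, -3)))), -1)) = Mul(Add(-23357, 6732), Pow(Add(20810, Rational(-1, 48)), -1)) = Mul(-16625, Pow(Rational(998879, 48), -1)) = Mul(-16625, Rational(48, 998879)) = Rational(-114000, 142697)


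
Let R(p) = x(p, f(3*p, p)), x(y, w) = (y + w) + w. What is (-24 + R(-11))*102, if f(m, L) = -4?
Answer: -4386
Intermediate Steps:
x(y, w) = y + 2*w (x(y, w) = (w + y) + w = y + 2*w)
R(p) = -8 + p (R(p) = p + 2*(-4) = p - 8 = -8 + p)
(-24 + R(-11))*102 = (-24 + (-8 - 11))*102 = (-24 - 19)*102 = -43*102 = -4386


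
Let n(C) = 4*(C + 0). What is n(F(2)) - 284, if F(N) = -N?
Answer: -292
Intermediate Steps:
n(C) = 4*C
n(F(2)) - 284 = 4*(-1*2) - 284 = 4*(-2) - 284 = -8 - 284 = -292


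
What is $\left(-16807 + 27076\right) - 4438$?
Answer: $5831$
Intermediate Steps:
$\left(-16807 + 27076\right) - 4438 = 10269 - 4438 = 5831$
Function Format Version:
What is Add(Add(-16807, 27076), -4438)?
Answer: 5831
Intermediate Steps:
Add(Add(-16807, 27076), -4438) = Add(10269, -4438) = 5831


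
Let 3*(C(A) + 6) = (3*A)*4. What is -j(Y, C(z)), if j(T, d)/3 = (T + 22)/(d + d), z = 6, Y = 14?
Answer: -3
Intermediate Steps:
C(A) = -6 + 4*A (C(A) = -6 + ((3*A)*4)/3 = -6 + (12*A)/3 = -6 + 4*A)
j(T, d) = 3*(22 + T)/(2*d) (j(T, d) = 3*((T + 22)/(d + d)) = 3*((22 + T)/((2*d))) = 3*((22 + T)*(1/(2*d))) = 3*((22 + T)/(2*d)) = 3*(22 + T)/(2*d))
-j(Y, C(z)) = -3*(22 + 14)/(2*(-6 + 4*6)) = -3*36/(2*(-6 + 24)) = -3*36/(2*18) = -1*3 = -3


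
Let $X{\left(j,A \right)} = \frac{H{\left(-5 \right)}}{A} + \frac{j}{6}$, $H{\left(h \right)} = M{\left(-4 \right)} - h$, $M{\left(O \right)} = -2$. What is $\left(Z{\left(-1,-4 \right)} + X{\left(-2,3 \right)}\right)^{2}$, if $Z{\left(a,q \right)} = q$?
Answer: $\frac{100}{9} \approx 11.111$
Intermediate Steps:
$H{\left(h \right)} = -2 - h$
$X{\left(j,A \right)} = \frac{3}{A} + \frac{j}{6}$ ($X{\left(j,A \right)} = \frac{-2 - -5}{A} + \frac{j}{6} = \frac{-2 + 5}{A} + j \frac{1}{6} = \frac{3}{A} + \frac{j}{6}$)
$\left(Z{\left(-1,-4 \right)} + X{\left(-2,3 \right)}\right)^{2} = \left(-4 + \left(\frac{3}{3} + \frac{1}{6} \left(-2\right)\right)\right)^{2} = \left(-4 + \left(3 \cdot \frac{1}{3} - \frac{1}{3}\right)\right)^{2} = \left(-4 + \left(1 - \frac{1}{3}\right)\right)^{2} = \left(-4 + \frac{2}{3}\right)^{2} = \left(- \frac{10}{3}\right)^{2} = \frac{100}{9}$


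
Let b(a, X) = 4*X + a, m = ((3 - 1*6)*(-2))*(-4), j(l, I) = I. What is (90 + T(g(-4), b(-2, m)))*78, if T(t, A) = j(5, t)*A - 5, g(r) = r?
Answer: 37206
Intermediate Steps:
m = -24 (m = ((3 - 6)*(-2))*(-4) = -3*(-2)*(-4) = 6*(-4) = -24)
b(a, X) = a + 4*X
T(t, A) = -5 + A*t (T(t, A) = t*A - 5 = A*t - 5 = -5 + A*t)
(90 + T(g(-4), b(-2, m)))*78 = (90 + (-5 + (-2 + 4*(-24))*(-4)))*78 = (90 + (-5 + (-2 - 96)*(-4)))*78 = (90 + (-5 - 98*(-4)))*78 = (90 + (-5 + 392))*78 = (90 + 387)*78 = 477*78 = 37206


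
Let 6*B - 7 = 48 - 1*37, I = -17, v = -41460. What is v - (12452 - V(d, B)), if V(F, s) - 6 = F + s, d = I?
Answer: -53920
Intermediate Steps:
d = -17
B = 3 (B = 7/6 + (48 - 1*37)/6 = 7/6 + (48 - 37)/6 = 7/6 + (⅙)*11 = 7/6 + 11/6 = 3)
V(F, s) = 6 + F + s (V(F, s) = 6 + (F + s) = 6 + F + s)
v - (12452 - V(d, B)) = -41460 - (12452 - (6 - 17 + 3)) = -41460 - (12452 - 1*(-8)) = -41460 - (12452 + 8) = -41460 - 1*12460 = -41460 - 12460 = -53920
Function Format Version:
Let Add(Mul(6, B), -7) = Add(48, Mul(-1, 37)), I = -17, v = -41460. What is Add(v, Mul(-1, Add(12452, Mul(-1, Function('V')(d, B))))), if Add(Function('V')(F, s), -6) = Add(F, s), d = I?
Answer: -53920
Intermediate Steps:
d = -17
B = 3 (B = Add(Rational(7, 6), Mul(Rational(1, 6), Add(48, Mul(-1, 37)))) = Add(Rational(7, 6), Mul(Rational(1, 6), Add(48, -37))) = Add(Rational(7, 6), Mul(Rational(1, 6), 11)) = Add(Rational(7, 6), Rational(11, 6)) = 3)
Function('V')(F, s) = Add(6, F, s) (Function('V')(F, s) = Add(6, Add(F, s)) = Add(6, F, s))
Add(v, Mul(-1, Add(12452, Mul(-1, Function('V')(d, B))))) = Add(-41460, Mul(-1, Add(12452, Mul(-1, Add(6, -17, 3))))) = Add(-41460, Mul(-1, Add(12452, Mul(-1, -8)))) = Add(-41460, Mul(-1, Add(12452, 8))) = Add(-41460, Mul(-1, 12460)) = Add(-41460, -12460) = -53920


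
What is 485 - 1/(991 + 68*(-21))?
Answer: 211946/437 ≈ 485.00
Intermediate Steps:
485 - 1/(991 + 68*(-21)) = 485 - 1/(991 - 1428) = 485 - 1/(-437) = 485 - 1*(-1/437) = 485 + 1/437 = 211946/437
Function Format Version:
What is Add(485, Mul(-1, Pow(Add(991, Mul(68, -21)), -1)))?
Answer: Rational(211946, 437) ≈ 485.00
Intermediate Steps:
Add(485, Mul(-1, Pow(Add(991, Mul(68, -21)), -1))) = Add(485, Mul(-1, Pow(Add(991, -1428), -1))) = Add(485, Mul(-1, Pow(-437, -1))) = Add(485, Mul(-1, Rational(-1, 437))) = Add(485, Rational(1, 437)) = Rational(211946, 437)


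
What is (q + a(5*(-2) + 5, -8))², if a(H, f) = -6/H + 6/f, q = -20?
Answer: 152881/400 ≈ 382.20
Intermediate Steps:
(q + a(5*(-2) + 5, -8))² = (-20 + (-6/(5*(-2) + 5) + 6/(-8)))² = (-20 + (-6/(-10 + 5) + 6*(-⅛)))² = (-20 + (-6/(-5) - ¾))² = (-20 + (-6*(-⅕) - ¾))² = (-20 + (6/5 - ¾))² = (-20 + 9/20)² = (-391/20)² = 152881/400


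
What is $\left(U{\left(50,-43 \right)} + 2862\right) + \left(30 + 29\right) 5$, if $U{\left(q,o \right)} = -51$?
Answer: $3106$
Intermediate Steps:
$\left(U{\left(50,-43 \right)} + 2862\right) + \left(30 + 29\right) 5 = \left(-51 + 2862\right) + \left(30 + 29\right) 5 = 2811 + 59 \cdot 5 = 2811 + 295 = 3106$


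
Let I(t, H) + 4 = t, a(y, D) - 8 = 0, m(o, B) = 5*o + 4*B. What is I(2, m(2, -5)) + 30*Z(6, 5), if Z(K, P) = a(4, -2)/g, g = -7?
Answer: -254/7 ≈ -36.286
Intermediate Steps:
m(o, B) = 4*B + 5*o
a(y, D) = 8 (a(y, D) = 8 + 0 = 8)
I(t, H) = -4 + t
Z(K, P) = -8/7 (Z(K, P) = 8/(-7) = 8*(-1/7) = -8/7)
I(2, m(2, -5)) + 30*Z(6, 5) = (-4 + 2) + 30*(-8/7) = -2 - 240/7 = -254/7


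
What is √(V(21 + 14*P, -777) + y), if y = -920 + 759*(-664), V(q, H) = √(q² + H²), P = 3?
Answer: √(-504896 + 21*√1378) ≈ 710.01*I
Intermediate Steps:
V(q, H) = √(H² + q²)
y = -504896 (y = -920 - 503976 = -504896)
√(V(21 + 14*P, -777) + y) = √(√((-777)² + (21 + 14*3)²) - 504896) = √(√(603729 + (21 + 42)²) - 504896) = √(√(603729 + 63²) - 504896) = √(√(603729 + 3969) - 504896) = √(√607698 - 504896) = √(21*√1378 - 504896) = √(-504896 + 21*√1378)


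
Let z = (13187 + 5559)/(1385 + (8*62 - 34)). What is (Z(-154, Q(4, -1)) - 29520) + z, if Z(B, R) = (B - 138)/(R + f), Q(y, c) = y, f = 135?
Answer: -7576691790/256733 ≈ -29512.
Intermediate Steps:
Z(B, R) = (-138 + B)/(135 + R) (Z(B, R) = (B - 138)/(R + 135) = (-138 + B)/(135 + R))
z = 18746/1847 (z = 18746/(1385 + (496 - 34)) = 18746/(1385 + 462) = 18746/1847 ≈ 10.149)
(Z(-154, Q(4, -1)) - 29520) + z = ((-138 - 154)/(135 + 4) - 29520) + 18746/1847 = (-292/139 - 29520) + 18746/1847 = -4103572/139 + 18746/1847 = -7576691790/256733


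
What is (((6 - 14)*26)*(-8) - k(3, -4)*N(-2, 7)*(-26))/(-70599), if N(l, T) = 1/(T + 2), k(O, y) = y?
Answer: -14872/635391 ≈ -0.023406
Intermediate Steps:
N(l, T) = 1/(2 + T)
(((6 - 14)*26)*(-8) - k(3, -4)*N(-2, 7)*(-26))/(-70599) = (((6 - 14)*26)*(-8) - (-4/(2 + 7))*(-26))/(-70599) = (-8*26*(-8) - (-4/9)*(-26))*(-1/70599) = (-208*(-8) - (-4*1/9)*(-26))*(-1/70599) = (1664 - (-4)*(-26)/9)*(-1/70599) = (1664 - 1*104/9)*(-1/70599) = (1664 - 104/9)*(-1/70599) = (14872/9)*(-1/70599) = -14872/635391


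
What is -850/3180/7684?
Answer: -5/143736 ≈ -3.4786e-5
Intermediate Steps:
-850/3180/7684 = -850*1/3180*(1/7684) = -85/318*1/7684 = -5/143736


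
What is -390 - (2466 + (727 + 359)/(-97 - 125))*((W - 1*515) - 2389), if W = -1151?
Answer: 369237925/37 ≈ 9.9794e+6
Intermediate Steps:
-390 - (2466 + (727 + 359)/(-97 - 125))*((W - 1*515) - 2389) = -390 - (2466 + (727 + 359)/(-97 - 125))*((-1151 - 1*515) - 2389) = -390 - (2466 + 1086/(-222))*((-1151 - 515) - 2389) = -390 - (2466 + 1086*(-1/222))*(-1666 - 2389) = -390 - (2466 - 181/37)*(-4055) = -390 - 91061*(-4055)/37 = -390 - 1*(-369252355/37) = -390 + 369252355/37 = 369237925/37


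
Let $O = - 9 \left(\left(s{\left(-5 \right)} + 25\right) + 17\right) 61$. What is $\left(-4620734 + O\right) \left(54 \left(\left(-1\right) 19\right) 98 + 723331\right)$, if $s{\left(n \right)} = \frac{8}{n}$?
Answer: $- \frac{14457638302744}{5} \approx -2.8915 \cdot 10^{12}$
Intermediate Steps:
$O = - \frac{110898}{5}$ ($O = - 9 \left(\left(\frac{8}{-5} + 25\right) + 17\right) 61 = - 9 \left(\left(8 \left(- \frac{1}{5}\right) + 25\right) + 17\right) 61 = - 9 \left(\left(- \frac{8}{5} + 25\right) + 17\right) 61 = - 9 \left(\frac{117}{5} + 17\right) 61 = \left(-9\right) \frac{202}{5} \cdot 61 = \left(- \frac{1818}{5}\right) 61 = - \frac{110898}{5} \approx -22180.0$)
$\left(-4620734 + O\right) \left(54 \left(\left(-1\right) 19\right) 98 + 723331\right) = \left(-4620734 - \frac{110898}{5}\right) \left(54 \left(\left(-1\right) 19\right) 98 + 723331\right) = - \frac{23214568 \left(54 \left(-19\right) 98 + 723331\right)}{5} = - \frac{23214568 \left(\left(-1026\right) 98 + 723331\right)}{5} = - \frac{23214568 \left(-100548 + 723331\right)}{5} = \left(- \frac{23214568}{5}\right) 622783 = - \frac{14457638302744}{5}$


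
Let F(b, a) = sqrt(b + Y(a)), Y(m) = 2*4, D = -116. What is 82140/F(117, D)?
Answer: 16428*sqrt(5)/5 ≈ 7346.8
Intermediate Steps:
Y(m) = 8
F(b, a) = sqrt(8 + b) (F(b, a) = sqrt(b + 8) = sqrt(8 + b))
82140/F(117, D) = 82140/(sqrt(8 + 117)) = 82140/(sqrt(125)) = 82140/((5*sqrt(5))) = 82140*(sqrt(5)/25) = 16428*sqrt(5)/5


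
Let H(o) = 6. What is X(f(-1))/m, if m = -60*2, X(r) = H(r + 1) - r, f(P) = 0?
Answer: -1/20 ≈ -0.050000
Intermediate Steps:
X(r) = 6 - r
m = -120
X(f(-1))/m = (6 - 1*0)/(-120) = (6 + 0)*(-1/120) = 6*(-1/120) = -1/20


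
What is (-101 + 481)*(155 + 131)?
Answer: 108680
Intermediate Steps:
(-101 + 481)*(155 + 131) = 380*286 = 108680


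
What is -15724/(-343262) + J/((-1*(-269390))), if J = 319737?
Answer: 5181338657/4203243190 ≈ 1.2327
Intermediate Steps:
-15724/(-343262) + J/((-1*(-269390))) = -15724/(-343262) + 319737/((-1*(-269390))) = -15724*(-1/343262) + 319737/269390 = 7862/171631 + 319737*(1/269390) = 7862/171631 + 29067/24490 = 5181338657/4203243190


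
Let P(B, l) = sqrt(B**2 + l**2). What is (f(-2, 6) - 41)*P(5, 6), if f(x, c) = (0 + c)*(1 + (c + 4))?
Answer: 25*sqrt(61) ≈ 195.26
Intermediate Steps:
f(x, c) = c*(5 + c) (f(x, c) = c*(1 + (4 + c)) = c*(5 + c))
(f(-2, 6) - 41)*P(5, 6) = (6*(5 + 6) - 41)*sqrt(5**2 + 6**2) = (6*11 - 41)*sqrt(25 + 36) = (66 - 41)*sqrt(61) = 25*sqrt(61)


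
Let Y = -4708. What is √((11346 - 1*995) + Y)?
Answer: 3*√627 ≈ 75.120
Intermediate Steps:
√((11346 - 1*995) + Y) = √((11346 - 1*995) - 4708) = √((11346 - 995) - 4708) = √(10351 - 4708) = √5643 = 3*√627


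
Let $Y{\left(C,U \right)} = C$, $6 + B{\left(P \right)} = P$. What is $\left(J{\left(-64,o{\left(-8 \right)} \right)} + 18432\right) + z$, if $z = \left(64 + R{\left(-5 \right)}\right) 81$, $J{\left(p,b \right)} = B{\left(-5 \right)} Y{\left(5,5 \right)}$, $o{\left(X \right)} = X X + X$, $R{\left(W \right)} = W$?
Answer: $23156$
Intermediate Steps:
$B{\left(P \right)} = -6 + P$
$o{\left(X \right)} = X + X^{2}$ ($o{\left(X \right)} = X^{2} + X = X + X^{2}$)
$J{\left(p,b \right)} = -55$ ($J{\left(p,b \right)} = \left(-6 - 5\right) 5 = \left(-11\right) 5 = -55$)
$z = 4779$ ($z = \left(64 - 5\right) 81 = 59 \cdot 81 = 4779$)
$\left(J{\left(-64,o{\left(-8 \right)} \right)} + 18432\right) + z = \left(-55 + 18432\right) + 4779 = 18377 + 4779 = 23156$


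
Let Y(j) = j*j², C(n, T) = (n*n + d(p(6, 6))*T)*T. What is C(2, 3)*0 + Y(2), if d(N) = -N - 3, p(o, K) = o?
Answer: 8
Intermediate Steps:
d(N) = -3 - N
C(n, T) = T*(n² - 9*T) (C(n, T) = (n*n + (-3 - 1*6)*T)*T = (n² + (-3 - 6)*T)*T = (n² - 9*T)*T = T*(n² - 9*T))
Y(j) = j³
C(2, 3)*0 + Y(2) = (3*(2² - 9*3))*0 + 2³ = (3*(4 - 27))*0 + 8 = (3*(-23))*0 + 8 = -69*0 + 8 = 0 + 8 = 8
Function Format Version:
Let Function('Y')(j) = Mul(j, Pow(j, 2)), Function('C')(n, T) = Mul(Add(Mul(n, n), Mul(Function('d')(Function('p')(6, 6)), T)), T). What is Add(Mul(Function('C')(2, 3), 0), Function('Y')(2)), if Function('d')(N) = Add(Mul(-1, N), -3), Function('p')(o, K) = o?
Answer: 8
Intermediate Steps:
Function('d')(N) = Add(-3, Mul(-1, N))
Function('C')(n, T) = Mul(T, Add(Pow(n, 2), Mul(-9, T))) (Function('C')(n, T) = Mul(Add(Mul(n, n), Mul(Add(-3, Mul(-1, 6)), T)), T) = Mul(Add(Pow(n, 2), Mul(Add(-3, -6), T)), T) = Mul(Add(Pow(n, 2), Mul(-9, T)), T) = Mul(T, Add(Pow(n, 2), Mul(-9, T))))
Function('Y')(j) = Pow(j, 3)
Add(Mul(Function('C')(2, 3), 0), Function('Y')(2)) = Add(Mul(Mul(3, Add(Pow(2, 2), Mul(-9, 3))), 0), Pow(2, 3)) = Add(Mul(Mul(3, Add(4, -27)), 0), 8) = Add(Mul(Mul(3, -23), 0), 8) = Add(Mul(-69, 0), 8) = Add(0, 8) = 8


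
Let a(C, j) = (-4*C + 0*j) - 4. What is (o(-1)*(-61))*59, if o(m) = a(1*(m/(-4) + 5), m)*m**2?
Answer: 89975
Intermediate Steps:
a(C, j) = -4 - 4*C (a(C, j) = (-4*C + 0) - 4 = -4*C - 4 = -4 - 4*C)
o(m) = m**2*(-24 + m) (o(m) = (-4 - 4*(m/(-4) + 5))*m**2 = (-4 - 4*(m*(-1/4) + 5))*m**2 = (-4 - 4*(-m/4 + 5))*m**2 = (-4 - 4*(5 - m/4))*m**2 = (-4 + (-20 + m))*m**2 = (-24 + m)*m**2 = m**2*(-24 + m))
(o(-1)*(-61))*59 = (((-1)**2*(-24 - 1))*(-61))*59 = ((1*(-25))*(-61))*59 = -25*(-61)*59 = 1525*59 = 89975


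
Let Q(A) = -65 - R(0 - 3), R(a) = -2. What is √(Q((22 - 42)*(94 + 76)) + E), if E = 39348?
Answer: 9*√485 ≈ 198.20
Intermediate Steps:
Q(A) = -63 (Q(A) = -65 - 1*(-2) = -65 + 2 = -63)
√(Q((22 - 42)*(94 + 76)) + E) = √(-63 + 39348) = √39285 = 9*√485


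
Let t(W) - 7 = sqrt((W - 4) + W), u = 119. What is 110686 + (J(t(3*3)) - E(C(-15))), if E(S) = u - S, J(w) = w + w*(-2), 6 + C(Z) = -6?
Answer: 110548 - sqrt(14) ≈ 1.1054e+5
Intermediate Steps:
C(Z) = -12 (C(Z) = -6 - 6 = -12)
t(W) = 7 + sqrt(-4 + 2*W) (t(W) = 7 + sqrt((W - 4) + W) = 7 + sqrt((-4 + W) + W) = 7 + sqrt(-4 + 2*W))
J(w) = -w (J(w) = w - 2*w = -w)
E(S) = 119 - S
110686 + (J(t(3*3)) - E(C(-15))) = 110686 + (-(7 + sqrt(-4 + 2*(3*3))) - (119 - 1*(-12))) = 110686 + (-(7 + sqrt(-4 + 2*9)) - (119 + 12)) = 110686 + (-(7 + sqrt(-4 + 18)) - 1*131) = 110686 + (-(7 + sqrt(14)) - 131) = 110686 + ((-7 - sqrt(14)) - 131) = 110686 + (-138 - sqrt(14)) = 110548 - sqrt(14)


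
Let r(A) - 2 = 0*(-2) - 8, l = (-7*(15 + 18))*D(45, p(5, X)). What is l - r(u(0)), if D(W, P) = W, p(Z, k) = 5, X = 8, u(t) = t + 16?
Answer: -10389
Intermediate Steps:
u(t) = 16 + t
l = -10395 (l = -7*(15 + 18)*45 = -7*33*45 = -231*45 = -10395)
r(A) = -6 (r(A) = 2 + (0*(-2) - 8) = 2 + (0 - 8) = 2 - 8 = -6)
l - r(u(0)) = -10395 - 1*(-6) = -10395 + 6 = -10389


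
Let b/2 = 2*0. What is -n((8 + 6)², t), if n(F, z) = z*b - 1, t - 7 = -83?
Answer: 1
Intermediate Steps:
t = -76 (t = 7 - 83 = -76)
b = 0 (b = 2*(2*0) = 2*0 = 0)
n(F, z) = -1 (n(F, z) = z*0 - 1 = 0 - 1 = -1)
-n((8 + 6)², t) = -1*(-1) = 1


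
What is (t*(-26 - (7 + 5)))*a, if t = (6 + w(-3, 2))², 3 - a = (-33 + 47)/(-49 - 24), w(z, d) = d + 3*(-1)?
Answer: -221350/73 ≈ -3032.2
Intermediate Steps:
w(z, d) = -3 + d (w(z, d) = d - 3 = -3 + d)
a = 233/73 (a = 3 - (-33 + 47)/(-49 - 24) = 3 - 14/(-73) = 3 - 14*(-1)/73 = 3 - 1*(-14/73) = 3 + 14/73 = 233/73 ≈ 3.1918)
t = 25 (t = (6 + (-3 + 2))² = (6 - 1)² = 5² = 25)
(t*(-26 - (7 + 5)))*a = (25*(-26 - (7 + 5)))*(233/73) = (25*(-26 - 1*12))*(233/73) = (25*(-26 - 12))*(233/73) = (25*(-38))*(233/73) = -950*233/73 = -221350/73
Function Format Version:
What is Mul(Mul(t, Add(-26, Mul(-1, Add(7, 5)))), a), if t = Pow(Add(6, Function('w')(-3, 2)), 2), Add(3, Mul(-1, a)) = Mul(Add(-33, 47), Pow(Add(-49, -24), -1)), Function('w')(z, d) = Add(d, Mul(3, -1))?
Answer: Rational(-221350, 73) ≈ -3032.2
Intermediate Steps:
Function('w')(z, d) = Add(-3, d) (Function('w')(z, d) = Add(d, -3) = Add(-3, d))
a = Rational(233, 73) (a = Add(3, Mul(-1, Mul(Add(-33, 47), Pow(Add(-49, -24), -1)))) = Add(3, Mul(-1, Mul(14, Pow(-73, -1)))) = Add(3, Mul(-1, Mul(14, Rational(-1, 73)))) = Add(3, Mul(-1, Rational(-14, 73))) = Add(3, Rational(14, 73)) = Rational(233, 73) ≈ 3.1918)
t = 25 (t = Pow(Add(6, Add(-3, 2)), 2) = Pow(Add(6, -1), 2) = Pow(5, 2) = 25)
Mul(Mul(t, Add(-26, Mul(-1, Add(7, 5)))), a) = Mul(Mul(25, Add(-26, Mul(-1, Add(7, 5)))), Rational(233, 73)) = Mul(Mul(25, Add(-26, Mul(-1, 12))), Rational(233, 73)) = Mul(Mul(25, Add(-26, -12)), Rational(233, 73)) = Mul(Mul(25, -38), Rational(233, 73)) = Mul(-950, Rational(233, 73)) = Rational(-221350, 73)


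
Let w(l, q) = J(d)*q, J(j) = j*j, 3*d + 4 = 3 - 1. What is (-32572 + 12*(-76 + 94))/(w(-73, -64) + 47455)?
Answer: -291204/426839 ≈ -0.68223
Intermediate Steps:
d = -⅔ (d = -4/3 + (3 - 1)/3 = -4/3 + (⅓)*2 = -4/3 + ⅔ = -⅔ ≈ -0.66667)
J(j) = j²
w(l, q) = 4*q/9 (w(l, q) = (-⅔)²*q = 4*q/9)
(-32572 + 12*(-76 + 94))/(w(-73, -64) + 47455) = (-32572 + 12*(-76 + 94))/((4/9)*(-64) + 47455) = (-32572 + 12*18)/(-256/9 + 47455) = (-32572 + 216)/(426839/9) = -32356*9/426839 = -291204/426839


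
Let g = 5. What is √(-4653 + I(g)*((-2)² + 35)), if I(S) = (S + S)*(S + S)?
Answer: I*√753 ≈ 27.441*I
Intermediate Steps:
I(S) = 4*S² (I(S) = (2*S)*(2*S) = 4*S²)
√(-4653 + I(g)*((-2)² + 35)) = √(-4653 + (4*5²)*((-2)² + 35)) = √(-4653 + (4*25)*(4 + 35)) = √(-4653 + 100*39) = √(-4653 + 3900) = √(-753) = I*√753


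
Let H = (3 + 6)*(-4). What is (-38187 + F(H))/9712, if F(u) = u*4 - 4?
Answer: -38335/9712 ≈ -3.9472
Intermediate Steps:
H = -36 (H = 9*(-4) = -36)
F(u) = -4 + 4*u (F(u) = 4*u - 4 = -4 + 4*u)
(-38187 + F(H))/9712 = (-38187 + (-4 + 4*(-36)))/9712 = (-38187 + (-4 - 144))*(1/9712) = (-38187 - 148)*(1/9712) = -38335*1/9712 = -38335/9712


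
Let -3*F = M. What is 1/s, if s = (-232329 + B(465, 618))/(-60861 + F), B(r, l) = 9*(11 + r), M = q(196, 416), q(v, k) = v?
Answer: 182779/684135 ≈ 0.26717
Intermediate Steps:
M = 196
B(r, l) = 99 + 9*r
F = -196/3 (F = -⅓*196 = -196/3 ≈ -65.333)
s = 684135/182779 (s = (-232329 + (99 + 9*465))/(-60861 - 196/3) = (-232329 + (99 + 4185))/(-182779/3) = (-232329 + 4284)*(-3/182779) = -228045*(-3/182779) = 684135/182779 ≈ 3.7430)
1/s = 1/(684135/182779) = 182779/684135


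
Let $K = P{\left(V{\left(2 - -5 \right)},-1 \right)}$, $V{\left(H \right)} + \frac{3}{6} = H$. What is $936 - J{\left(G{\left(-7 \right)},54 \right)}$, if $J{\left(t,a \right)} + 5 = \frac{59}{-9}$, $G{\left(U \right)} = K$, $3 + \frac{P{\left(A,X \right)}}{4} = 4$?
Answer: $\frac{8528}{9} \approx 947.56$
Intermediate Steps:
$V{\left(H \right)} = - \frac{1}{2} + H$
$P{\left(A,X \right)} = 4$ ($P{\left(A,X \right)} = -12 + 4 \cdot 4 = -12 + 16 = 4$)
$K = 4$
$G{\left(U \right)} = 4$
$J{\left(t,a \right)} = - \frac{104}{9}$ ($J{\left(t,a \right)} = -5 + \frac{59}{-9} = -5 + 59 \left(- \frac{1}{9}\right) = -5 - \frac{59}{9} = - \frac{104}{9}$)
$936 - J{\left(G{\left(-7 \right)},54 \right)} = 936 - - \frac{104}{9} = 936 + \frac{104}{9} = \frac{8528}{9}$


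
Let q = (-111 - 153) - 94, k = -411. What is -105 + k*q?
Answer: 147033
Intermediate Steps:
q = -358 (q = -264 - 94 = -358)
-105 + k*q = -105 - 411*(-358) = -105 + 147138 = 147033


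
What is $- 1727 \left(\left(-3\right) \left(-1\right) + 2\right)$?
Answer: $-8635$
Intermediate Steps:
$- 1727 \left(\left(-3\right) \left(-1\right) + 2\right) = - 1727 \left(3 + 2\right) = \left(-1727\right) 5 = -8635$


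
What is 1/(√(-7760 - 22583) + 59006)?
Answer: 59006/3481738379 - I*√30343/3481738379 ≈ 1.6947e-5 - 5.003e-8*I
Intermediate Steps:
1/(√(-7760 - 22583) + 59006) = 1/(√(-30343) + 59006) = 1/(I*√30343 + 59006) = 1/(59006 + I*√30343)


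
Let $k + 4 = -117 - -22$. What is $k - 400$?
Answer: $-499$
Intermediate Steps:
$k = -99$ ($k = -4 - 95 = -99$)
$k - 400 = -99 - 400 = -499$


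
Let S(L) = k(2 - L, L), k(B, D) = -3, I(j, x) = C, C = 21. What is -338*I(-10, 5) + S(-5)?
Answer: -7101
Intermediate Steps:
I(j, x) = 21
S(L) = -3
-338*I(-10, 5) + S(-5) = -338*21 - 3 = -7098 - 3 = -7101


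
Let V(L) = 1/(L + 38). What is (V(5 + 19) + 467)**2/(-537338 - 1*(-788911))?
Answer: 838392025/967046612 ≈ 0.86696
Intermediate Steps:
V(L) = 1/(38 + L)
(V(5 + 19) + 467)**2/(-537338 - 1*(-788911)) = (1/(38 + (5 + 19)) + 467)**2/(-537338 - 1*(-788911)) = (1/(38 + 24) + 467)**2/(-537338 + 788911) = (1/62 + 467)**2/251573 = (1/62 + 467)**2*(1/251573) = (28955/62)**2*(1/251573) = (838392025/3844)*(1/251573) = 838392025/967046612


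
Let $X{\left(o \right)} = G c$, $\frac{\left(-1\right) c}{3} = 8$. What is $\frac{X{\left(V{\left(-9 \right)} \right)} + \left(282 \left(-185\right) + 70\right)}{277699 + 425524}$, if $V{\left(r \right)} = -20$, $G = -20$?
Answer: $- \frac{51620}{703223} \approx -0.073405$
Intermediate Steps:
$c = -24$ ($c = \left(-3\right) 8 = -24$)
$X{\left(o \right)} = 480$ ($X{\left(o \right)} = \left(-20\right) \left(-24\right) = 480$)
$\frac{X{\left(V{\left(-9 \right)} \right)} + \left(282 \left(-185\right) + 70\right)}{277699 + 425524} = \frac{480 + \left(282 \left(-185\right) + 70\right)}{277699 + 425524} = \frac{480 + \left(-52170 + 70\right)}{703223} = \left(480 - 52100\right) \frac{1}{703223} = \left(-51620\right) \frac{1}{703223} = - \frac{51620}{703223}$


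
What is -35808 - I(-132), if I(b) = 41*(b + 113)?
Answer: -35029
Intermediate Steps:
I(b) = 4633 + 41*b (I(b) = 41*(113 + b) = 4633 + 41*b)
-35808 - I(-132) = -35808 - (4633 + 41*(-132)) = -35808 - (4633 - 5412) = -35808 - 1*(-779) = -35808 + 779 = -35029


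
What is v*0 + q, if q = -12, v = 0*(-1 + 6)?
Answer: -12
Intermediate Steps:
v = 0 (v = 0*5 = 0)
v*0 + q = 0*0 - 12 = 0 - 12 = -12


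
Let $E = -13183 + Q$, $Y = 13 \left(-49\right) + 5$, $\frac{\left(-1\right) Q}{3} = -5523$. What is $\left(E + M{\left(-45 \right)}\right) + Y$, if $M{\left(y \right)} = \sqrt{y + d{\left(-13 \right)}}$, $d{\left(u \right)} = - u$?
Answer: $2754 + 4 i \sqrt{2} \approx 2754.0 + 5.6569 i$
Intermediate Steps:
$Q = 16569$ ($Q = \left(-3\right) \left(-5523\right) = 16569$)
$Y = -632$ ($Y = -637 + 5 = -632$)
$M{\left(y \right)} = \sqrt{13 + y}$ ($M{\left(y \right)} = \sqrt{y - -13} = \sqrt{y + 13} = \sqrt{13 + y}$)
$E = 3386$ ($E = -13183 + 16569 = 3386$)
$\left(E + M{\left(-45 \right)}\right) + Y = \left(3386 + \sqrt{13 - 45}\right) - 632 = \left(3386 + \sqrt{-32}\right) - 632 = \left(3386 + 4 i \sqrt{2}\right) - 632 = 2754 + 4 i \sqrt{2}$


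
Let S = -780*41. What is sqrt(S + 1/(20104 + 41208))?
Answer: I*sqrt(1878405933122)/7664 ≈ 178.83*I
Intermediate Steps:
S = -31980
sqrt(S + 1/(20104 + 41208)) = sqrt(-31980 + 1/(20104 + 41208)) = sqrt(-31980 + 1/61312) = sqrt(-1960757759/61312) = I*sqrt(1878405933122)/7664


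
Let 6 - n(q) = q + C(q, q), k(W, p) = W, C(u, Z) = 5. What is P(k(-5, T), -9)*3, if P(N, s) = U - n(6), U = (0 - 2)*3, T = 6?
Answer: -3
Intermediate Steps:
n(q) = 1 - q (n(q) = 6 - (q + 5) = 6 - (5 + q) = 6 + (-5 - q) = 1 - q)
U = -6 (U = -2*3 = -6)
P(N, s) = -1 (P(N, s) = -6 - (1 - 1*6) = -6 - (1 - 6) = -6 - 1*(-5) = -6 + 5 = -1)
P(k(-5, T), -9)*3 = -1*3 = -3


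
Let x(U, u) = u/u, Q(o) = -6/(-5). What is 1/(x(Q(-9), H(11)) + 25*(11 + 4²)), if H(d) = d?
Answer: 1/676 ≈ 0.0014793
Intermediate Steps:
Q(o) = 6/5 (Q(o) = -6*(-⅕) = 6/5)
x(U, u) = 1
1/(x(Q(-9), H(11)) + 25*(11 + 4²)) = 1/(1 + 25*(11 + 4²)) = 1/(1 + 25*(11 + 16)) = 1/(1 + 25*27) = 1/(1 + 675) = 1/676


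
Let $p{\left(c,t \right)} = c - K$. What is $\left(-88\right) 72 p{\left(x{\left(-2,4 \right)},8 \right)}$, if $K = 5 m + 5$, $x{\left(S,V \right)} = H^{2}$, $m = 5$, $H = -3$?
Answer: $133056$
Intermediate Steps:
$x{\left(S,V \right)} = 9$ ($x{\left(S,V \right)} = \left(-3\right)^{2} = 9$)
$K = 30$ ($K = 5 \cdot 5 + 5 = 25 + 5 = 30$)
$p{\left(c,t \right)} = -30 + c$ ($p{\left(c,t \right)} = c - 30 = -30 + c$)
$\left(-88\right) 72 p{\left(x{\left(-2,4 \right)},8 \right)} = \left(-88\right) 72 \left(-30 + 9\right) = \left(-6336\right) \left(-21\right) = 133056$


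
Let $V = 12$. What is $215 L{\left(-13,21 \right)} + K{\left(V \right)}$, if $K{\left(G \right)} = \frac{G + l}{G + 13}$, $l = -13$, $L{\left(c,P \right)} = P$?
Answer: $\frac{112874}{25} \approx 4515.0$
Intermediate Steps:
$K{\left(G \right)} = \frac{-13 + G}{13 + G}$ ($K{\left(G \right)} = \frac{G - 13}{G + 13} = \frac{-13 + G}{13 + G}$)
$215 L{\left(-13,21 \right)} + K{\left(V \right)} = 215 \cdot 21 + \frac{-13 + 12}{13 + 12} = 4515 + \frac{1}{25} \left(-1\right) = 4515 - \frac{1}{25} = \frac{112874}{25}$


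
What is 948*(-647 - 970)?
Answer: -1532916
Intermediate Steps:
948*(-647 - 970) = 948*(-1617) = -1532916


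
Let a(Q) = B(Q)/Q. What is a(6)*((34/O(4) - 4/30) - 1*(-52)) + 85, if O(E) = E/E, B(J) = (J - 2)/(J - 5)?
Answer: 6401/45 ≈ 142.24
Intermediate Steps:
B(J) = (-2 + J)/(-5 + J)
O(E) = 1
a(Q) = (-2 + Q)/(Q*(-5 + Q)) (a(Q) = ((-2 + Q)/(-5 + Q))/Q = (-2 + Q)/(Q*(-5 + Q)))
a(6)*((34/O(4) - 4/30) - 1*(-52)) + 85 = ((-2 + 6)/(6*(-5 + 6)))*((34/1 - 4/30) - 1*(-52)) + 85 = ((⅙)*4/1)*((34*1 - 4*1/30) + 52) + 85 = ((⅙)*1*4)*((34 - 2/15) + 52) + 85 = 2*(508/15 + 52)/3 + 85 = (⅔)*(1288/15) + 85 = 2576/45 + 85 = 6401/45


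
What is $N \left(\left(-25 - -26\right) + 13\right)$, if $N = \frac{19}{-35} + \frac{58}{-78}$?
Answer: $- \frac{3512}{195} \approx -18.01$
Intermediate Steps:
$N = - \frac{1756}{1365}$ ($N = 19 \left(- \frac{1}{35}\right) + 58 \left(- \frac{1}{78}\right) = - \frac{19}{35} - \frac{29}{39} = - \frac{1756}{1365} \approx -1.2864$)
$N \left(\left(-25 - -26\right) + 13\right) = - \frac{1756 \left(\left(-25 - -26\right) + 13\right)}{1365} = - \frac{1756 \left(\left(-25 + 26\right) + 13\right)}{1365} = - \frac{1756 \left(1 + 13\right)}{1365} = \left(- \frac{1756}{1365}\right) 14 = - \frac{3512}{195}$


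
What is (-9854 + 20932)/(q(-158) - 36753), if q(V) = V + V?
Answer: -11078/37069 ≈ -0.29885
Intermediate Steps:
q(V) = 2*V
(-9854 + 20932)/(q(-158) - 36753) = (-9854 + 20932)/(2*(-158) - 36753) = 11078/(-316 - 36753) = 11078/(-37069) = 11078*(-1/37069) = -11078/37069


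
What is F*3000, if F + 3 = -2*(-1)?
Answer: -3000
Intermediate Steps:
F = -1 (F = -3 - 2*(-1) = -3 + 2 = -1)
F*3000 = -1*3000 = -3000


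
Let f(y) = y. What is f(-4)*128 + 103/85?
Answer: -43417/85 ≈ -510.79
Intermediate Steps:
f(-4)*128 + 103/85 = -4*128 + 103/85 = -512 + 103*(1/85) = -512 + 103/85 = -43417/85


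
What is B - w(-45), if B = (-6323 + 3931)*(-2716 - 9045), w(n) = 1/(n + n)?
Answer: 2531908081/90 ≈ 2.8132e+7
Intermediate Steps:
w(n) = 1/(2*n)
B = 28132312 (B = -2392*(-11761) = 28132312)
B - w(-45) = 28132312 - 1/(2*(-45)) = 28132312 - (-1)/(2*45) = 28132312 - 1*(-1/90) = 28132312 + 1/90 = 2531908081/90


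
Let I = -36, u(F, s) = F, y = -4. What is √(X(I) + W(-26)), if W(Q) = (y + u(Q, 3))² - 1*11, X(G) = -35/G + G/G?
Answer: 5*√1283/6 ≈ 29.849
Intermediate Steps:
X(G) = 1 - 35/G (X(G) = -35/G + 1 = 1 - 35/G)
W(Q) = -11 + (-4 + Q)² (W(Q) = (-4 + Q)² - 1*11 = (-4 + Q)² - 11 = -11 + (-4 + Q)²)
√(X(I) + W(-26)) = √((-35 - 36)/(-36) + (-11 + (-4 - 26)²)) = √(-1/36*(-71) + (-11 + (-30)²)) = √(71/36 + (-11 + 900)) = √(71/36 + 889) = √(32075/36) = 5*√1283/6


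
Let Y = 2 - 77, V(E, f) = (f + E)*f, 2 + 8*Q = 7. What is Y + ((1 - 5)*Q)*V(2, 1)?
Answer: -165/2 ≈ -82.500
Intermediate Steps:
Q = 5/8 (Q = -¼ + (⅛)*7 = -¼ + 7/8 = 5/8 ≈ 0.62500)
V(E, f) = f*(E + f) (V(E, f) = (E + f)*f = f*(E + f))
Y = -75
Y + ((1 - 5)*Q)*V(2, 1) = -75 + ((1 - 5)*(5/8))*(1*(2 + 1)) = -75 + (-4*5/8)*(1*3) = -75 - 5/2*3 = -75 - 15/2 = -165/2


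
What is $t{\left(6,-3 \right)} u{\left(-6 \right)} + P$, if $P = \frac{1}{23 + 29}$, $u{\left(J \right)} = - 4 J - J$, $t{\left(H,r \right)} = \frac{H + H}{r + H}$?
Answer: $\frac{6241}{52} \approx 120.02$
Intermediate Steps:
$t{\left(H,r \right)} = \frac{2 H}{H + r}$
$u{\left(J \right)} = - 5 J$
$P = \frac{1}{52} \approx 0.019231$
$t{\left(6,-3 \right)} u{\left(-6 \right)} + P = 2 \cdot 6 \frac{1}{6 - 3} \left(\left(-5\right) \left(-6\right)\right) + \frac{1}{52} = 2 \cdot 6 \cdot \frac{1}{3} \cdot 30 + \frac{1}{52} = 4 \cdot 30 + \frac{1}{52} = 120 + \frac{1}{52} = \frac{6241}{52}$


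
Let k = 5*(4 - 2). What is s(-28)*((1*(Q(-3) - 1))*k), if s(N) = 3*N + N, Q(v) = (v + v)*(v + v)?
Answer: -39200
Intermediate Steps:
Q(v) = 4*v² (Q(v) = (2*v)*(2*v) = 4*v²)
s(N) = 4*N
k = 10 (k = 5*2 = 10)
s(-28)*((1*(Q(-3) - 1))*k) = (4*(-28))*((1*(4*(-3)² - 1))*10) = -112*1*(4*9 - 1)*10 = -112*1*(36 - 1)*10 = -112*1*35*10 = -3920*10 = -112*350 = -39200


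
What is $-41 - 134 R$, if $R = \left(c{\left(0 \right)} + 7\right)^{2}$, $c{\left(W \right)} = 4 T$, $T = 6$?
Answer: $-128815$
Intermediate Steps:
$c{\left(W \right)} = 24$ ($c{\left(W \right)} = 4 \cdot 6 = 24$)
$R = 961$ ($R = \left(24 + 7\right)^{2} = 31^{2} = 961$)
$-41 - 134 R = -41 - 128774 = -128815$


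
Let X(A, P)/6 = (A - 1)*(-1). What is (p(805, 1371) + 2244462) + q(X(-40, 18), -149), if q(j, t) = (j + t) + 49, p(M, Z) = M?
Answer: 2245413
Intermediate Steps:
X(A, P) = 6 - 6*A (X(A, P) = 6*((A - 1)*(-1)) = 6*((-1 + A)*(-1)) = 6*(1 - A) = 6 - 6*A)
q(j, t) = 49 + j + t
(p(805, 1371) + 2244462) + q(X(-40, 18), -149) = (805 + 2244462) + (49 + (6 - 6*(-40)) - 149) = 2245267 + (49 + (6 + 240) - 149) = 2245267 + (49 + 246 - 149) = 2245267 + 146 = 2245413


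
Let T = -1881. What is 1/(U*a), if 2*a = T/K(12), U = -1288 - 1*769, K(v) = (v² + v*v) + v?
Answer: 200/1289739 ≈ 0.00015507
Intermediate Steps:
K(v) = v + 2*v² (K(v) = (v² + v²) + v = 2*v² + v = v + 2*v²)
U = -2057 (U = -1288 - 769 = -2057)
a = -627/200 (a = (-1881*1/(12*(1 + 2*12)))/2 = (-1881*1/(12*(1 + 24)))/2 = (-1881/(12*25))/2 = (-1881/300)/2 = (-1881*1/300)/2 = (½)*(-627/100) = -627/200 ≈ -3.1350)
1/(U*a) = 1/(-2057*(-627/200)) = 1/(1289739/200) = 200/1289739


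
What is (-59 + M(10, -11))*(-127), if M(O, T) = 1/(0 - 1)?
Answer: 7620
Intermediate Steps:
M(O, T) = -1 (M(O, T) = 1/(-1) = -1)
(-59 + M(10, -11))*(-127) = (-59 - 1)*(-127) = -60*(-127) = 7620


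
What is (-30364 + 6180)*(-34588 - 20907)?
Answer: 1342091080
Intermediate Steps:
(-30364 + 6180)*(-34588 - 20907) = -24184*(-55495) = 1342091080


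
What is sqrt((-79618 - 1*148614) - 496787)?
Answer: I*sqrt(725019) ≈ 851.48*I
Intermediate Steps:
sqrt((-79618 - 1*148614) - 496787) = sqrt((-79618 - 148614) - 496787) = sqrt(-228232 - 496787) = sqrt(-725019) = I*sqrt(725019)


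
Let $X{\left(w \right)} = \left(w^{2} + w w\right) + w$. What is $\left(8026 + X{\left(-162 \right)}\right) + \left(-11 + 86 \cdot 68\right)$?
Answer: $66189$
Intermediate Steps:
$X{\left(w \right)} = w + 2 w^{2}$ ($X{\left(w \right)} = \left(w^{2} + w^{2}\right) + w = 2 w^{2} + w = w + 2 w^{2}$)
$\left(8026 + X{\left(-162 \right)}\right) + \left(-11 + 86 \cdot 68\right) = \left(8026 - 162 \left(1 + 2 \left(-162\right)\right)\right) + \left(-11 + 86 \cdot 68\right) = \left(8026 - 162 \left(1 - 324\right)\right) + \left(-11 + 5848\right) = \left(8026 - -52326\right) + 5837 = \left(8026 + 52326\right) + 5837 = 60352 + 5837 = 66189$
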